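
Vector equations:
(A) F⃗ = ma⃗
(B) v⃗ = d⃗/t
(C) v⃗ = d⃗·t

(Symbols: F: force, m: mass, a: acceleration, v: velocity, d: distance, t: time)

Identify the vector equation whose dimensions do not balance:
(C) v⃗ = d⃗·t

(A) F⃗ = ma⃗: LHS [L M T^-2], RHS [L M T^-2] ✓ — Force and acceleration are vectors, mass is a scalar
(B) v⃗ = d⃗/t: LHS [L T^-1], RHS [L T^-1] ✓ — displacement (vector) divided by time (scalar)
(C) v⃗ = d⃗·t: LHS [L T^-1], RHS [L T] ✗ — velocity is displacement per time; should be d⃗/t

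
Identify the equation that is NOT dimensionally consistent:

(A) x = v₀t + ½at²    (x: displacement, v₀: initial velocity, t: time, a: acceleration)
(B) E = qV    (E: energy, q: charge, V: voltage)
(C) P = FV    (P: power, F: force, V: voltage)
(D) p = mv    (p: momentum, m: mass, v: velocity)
(C) P = FV

The equation (C) P = FV is dimensionally incorrect.

LHS (P): [L^2 M T^-3]
RHS (FV): [I^-1 L^3 M^2 T^-5] ✗

The dimensions do not match. The other three equations balance.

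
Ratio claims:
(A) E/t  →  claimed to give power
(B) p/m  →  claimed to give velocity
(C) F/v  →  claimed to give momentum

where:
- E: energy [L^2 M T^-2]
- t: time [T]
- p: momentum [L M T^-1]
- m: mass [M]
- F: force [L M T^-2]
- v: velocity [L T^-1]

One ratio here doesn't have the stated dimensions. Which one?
(C) F/v does not give momentum

(A) E/t: [L^2 M T^-3] = power [L^2 M T^-3] ✓
(B) p/m: [L T^-1] = velocity [L T^-1] ✓
(C) F/v: [M T^-1] ≠ momentum [L M T^-1] ✗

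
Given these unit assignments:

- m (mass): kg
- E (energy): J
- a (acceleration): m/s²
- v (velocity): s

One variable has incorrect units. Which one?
v

The variable v (velocity) should have units m/s, not s.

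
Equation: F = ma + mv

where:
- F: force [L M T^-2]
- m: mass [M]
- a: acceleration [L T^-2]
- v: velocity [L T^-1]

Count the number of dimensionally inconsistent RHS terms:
1

LHS F: [L M T^-2]
- ma: [L M T^-2] ✓
- mv: [L M T^-1] ✗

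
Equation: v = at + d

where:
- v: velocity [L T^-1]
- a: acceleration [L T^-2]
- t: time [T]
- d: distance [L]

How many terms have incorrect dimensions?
1

LHS v: [L T^-1]
- at: [L T^-1] ✓
- d: [L] ✗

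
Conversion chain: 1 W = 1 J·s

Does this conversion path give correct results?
The chain is incorrect (it contains an error).

Incorrect: Watt is J/s, not J·s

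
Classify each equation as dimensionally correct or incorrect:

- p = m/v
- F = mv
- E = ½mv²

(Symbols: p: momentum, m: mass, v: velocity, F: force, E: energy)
Dimensionally correct: E = ½mv²
Dimensionally incorrect: p = m/v, F = mv
Ordered (correct first, then incorrect): E = ½mv², p = m/v, F = mv

- p = m/v: LHS [L M T^-1], RHS [L^-1 M T] → incorrect ✗
- F = mv: LHS [L M T^-2], RHS [L M T^-1] → incorrect ✗
- E = ½mv²: LHS [L^2 M T^-2], RHS [L^2 M T^-2] → correct ✓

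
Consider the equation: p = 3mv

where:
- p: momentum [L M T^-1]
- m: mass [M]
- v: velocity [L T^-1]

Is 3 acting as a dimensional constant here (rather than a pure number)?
No

p has dimensions [L M T^-1] and mv already has dimensions [L M T^-1], so the equation balances without 3 contributing any dimensions. 3 is a pure (dimensionless) number; changing or removing it would not affect dimensional consistency.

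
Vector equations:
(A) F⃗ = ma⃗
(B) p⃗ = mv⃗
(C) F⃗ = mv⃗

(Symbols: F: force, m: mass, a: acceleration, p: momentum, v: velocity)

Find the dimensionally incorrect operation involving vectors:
(C) F⃗ = mv⃗

(A) F⃗ = ma⃗: LHS [L M T^-2], RHS [L M T^-2] ✓ — Force and acceleration are vectors, mass is a scalar
(B) p⃗ = mv⃗: LHS [L M T^-1], RHS [L M T^-1] ✓ — mass (scalar) times velocity (vector)
(C) F⃗ = mv⃗: LHS [L M T^-2], RHS [L M T^-1] ✗ — mass times velocity is momentum, not force; should be ma⃗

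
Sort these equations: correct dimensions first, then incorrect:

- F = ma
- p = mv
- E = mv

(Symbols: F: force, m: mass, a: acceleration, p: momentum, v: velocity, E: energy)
Dimensionally correct: F = ma, p = mv
Dimensionally incorrect: E = mv
Ordered (correct first, then incorrect): F = ma, p = mv, E = mv

- F = ma: LHS [L M T^-2], RHS [L M T^-2] → correct ✓
- p = mv: LHS [L M T^-1], RHS [L M T^-1] → correct ✓
- E = mv: LHS [L^2 M T^-2], RHS [L M T^-1] → incorrect ✗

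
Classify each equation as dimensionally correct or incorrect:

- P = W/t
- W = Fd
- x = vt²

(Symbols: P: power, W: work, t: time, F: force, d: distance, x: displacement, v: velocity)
Dimensionally correct: P = W/t, W = Fd
Dimensionally incorrect: x = vt²
Ordered (correct first, then incorrect): P = W/t, W = Fd, x = vt²

- P = W/t: LHS [L^2 M T^-3], RHS [L^2 M T^-3] → correct ✓
- W = Fd: LHS [L^2 M T^-2], RHS [L^2 M T^-2] → correct ✓
- x = vt²: LHS [L], RHS [L T] → incorrect ✗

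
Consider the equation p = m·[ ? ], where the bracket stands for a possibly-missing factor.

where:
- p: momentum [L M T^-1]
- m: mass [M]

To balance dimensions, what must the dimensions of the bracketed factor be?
[L T^-1] — velocity (e.g. v)

p has dimensions [L M T^-1]; m has dimensions [M].
The bracketed factor must supply [L M T^-1] / [M] = [L T^-1].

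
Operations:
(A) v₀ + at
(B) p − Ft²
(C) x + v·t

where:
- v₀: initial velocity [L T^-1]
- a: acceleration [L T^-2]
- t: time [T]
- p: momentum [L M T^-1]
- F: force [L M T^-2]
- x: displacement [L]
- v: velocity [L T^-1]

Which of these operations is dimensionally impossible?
(B) p − Ft²

(A) v₀ + at: v₀ [L T^-1] and at [L T^-1] — same dimensions ✓
(B) p − Ft²: p [L M T^-1] and Ft² [L M] — different dimensions cannot be added/subtracted ✗
(C) x + v·t: x [L] and v·t [L] — same dimensions ✓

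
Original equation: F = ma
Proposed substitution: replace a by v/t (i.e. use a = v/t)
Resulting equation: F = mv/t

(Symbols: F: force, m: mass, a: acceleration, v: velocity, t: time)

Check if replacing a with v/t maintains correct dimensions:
Yes

[a] = [L T^-2] and [v/t] = [L T^-2]. These match, so the substitution replaces a quantity by one of the same dimensions and the result F = mv/t has LHS [L M T^-2] vs RHS [L M T^-2] — still consistent.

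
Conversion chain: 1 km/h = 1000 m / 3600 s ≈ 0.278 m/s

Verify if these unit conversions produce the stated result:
The chain is correct (no errors).

Correct: 1 km = 1000 m, 1 h = 3600 s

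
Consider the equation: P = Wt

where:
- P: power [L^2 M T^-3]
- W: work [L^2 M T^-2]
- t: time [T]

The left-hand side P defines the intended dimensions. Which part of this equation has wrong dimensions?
The right-hand side term Wt

P has dimensions [L^2 M T^-3], but Wt has dimensions [L^2 M T^-1], so the term Wt is dimensionally wrong for P.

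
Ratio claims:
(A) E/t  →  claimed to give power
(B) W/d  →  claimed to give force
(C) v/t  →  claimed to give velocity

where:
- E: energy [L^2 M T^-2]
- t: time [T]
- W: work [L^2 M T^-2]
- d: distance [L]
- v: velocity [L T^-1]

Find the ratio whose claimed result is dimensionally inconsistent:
(C) v/t does not give velocity

(A) E/t: [L^2 M T^-3] = power [L^2 M T^-3] ✓
(B) W/d: [L M T^-2] = force [L M T^-2] ✓
(C) v/t: [L T^-2] ≠ velocity [L T^-1] ✗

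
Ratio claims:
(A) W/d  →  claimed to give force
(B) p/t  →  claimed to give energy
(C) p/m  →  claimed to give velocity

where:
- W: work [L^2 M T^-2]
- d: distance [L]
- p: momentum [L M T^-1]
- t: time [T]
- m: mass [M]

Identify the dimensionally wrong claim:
(B) p/t does not give energy

(A) W/d: [L M T^-2] = force [L M T^-2] ✓
(B) p/t: [L M T^-2] ≠ energy [L^2 M T^-2] ✗
(C) p/m: [L T^-1] = velocity [L T^-1] ✓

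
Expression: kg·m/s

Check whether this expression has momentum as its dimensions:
Yes

The expression kg·m/s has dimensions [L M T^-1], which is exactly momentum [L M T^-1].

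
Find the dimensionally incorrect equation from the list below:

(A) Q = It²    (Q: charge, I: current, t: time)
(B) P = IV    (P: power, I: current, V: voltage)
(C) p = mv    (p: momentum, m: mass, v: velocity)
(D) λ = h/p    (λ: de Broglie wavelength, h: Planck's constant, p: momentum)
(A) Q = It²

The equation (A) Q = It² is dimensionally incorrect.

LHS (Q): [I T]
RHS (It²): [I T^2] ✗

The dimensions do not match. The other three equations balance.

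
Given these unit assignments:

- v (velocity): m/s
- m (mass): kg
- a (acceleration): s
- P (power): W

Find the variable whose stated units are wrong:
a

The variable a (acceleration) should have units m/s², not s.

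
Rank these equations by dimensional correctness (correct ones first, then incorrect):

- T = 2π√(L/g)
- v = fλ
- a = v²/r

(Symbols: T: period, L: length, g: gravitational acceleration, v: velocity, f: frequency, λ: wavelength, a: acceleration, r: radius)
Dimensionally correct: T = 2π√(L/g), v = fλ, a = v²/r
Dimensionally incorrect: none
Ordered (correct first, then incorrect): T = 2π√(L/g), v = fλ, a = v²/r

- T = 2π√(L/g): LHS [T], RHS [T] → correct ✓
- v = fλ: LHS [L T^-1], RHS [L T^-1] → correct ✓
- a = v²/r: LHS [L T^-2], RHS [L T^-2] → correct ✓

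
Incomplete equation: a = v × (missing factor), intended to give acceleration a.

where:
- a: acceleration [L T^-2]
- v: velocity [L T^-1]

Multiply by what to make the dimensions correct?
1/t (inverse time), dimensions [T^-1]

a has dimensions [L T^-2] and v has dimensions [L T^-1].
The missing factor must have dimensions [L T^-2] / [L T^-1] = [T^-1], i.e. inverse time (1/t).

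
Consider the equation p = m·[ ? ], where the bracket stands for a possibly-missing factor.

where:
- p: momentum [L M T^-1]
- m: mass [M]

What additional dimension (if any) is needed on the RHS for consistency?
[L T^-1] — velocity (e.g. v)

p has dimensions [L M T^-1]; m has dimensions [M].
The bracketed factor must supply [L M T^-1] / [M] = [L T^-1].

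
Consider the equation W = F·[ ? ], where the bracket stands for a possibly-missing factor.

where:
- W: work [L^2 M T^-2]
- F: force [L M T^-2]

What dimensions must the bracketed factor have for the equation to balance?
[L] — length (e.g. a distance d)

W has dimensions [L^2 M T^-2]; F has dimensions [L M T^-2].
The bracketed factor must supply [L^2 M T^-2] / [L M T^-2] = [L].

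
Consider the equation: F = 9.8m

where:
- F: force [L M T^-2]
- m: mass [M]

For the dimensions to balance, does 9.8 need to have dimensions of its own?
Yes

F has dimensions [L M T^-2], while m alone has dimensions [M]. For the equation to balance, the factor 9.8 must carry dimensions [L T^-2] — it is a dimensional constant (a numerical value of a physical quantity with its units suppressed), not a pure number.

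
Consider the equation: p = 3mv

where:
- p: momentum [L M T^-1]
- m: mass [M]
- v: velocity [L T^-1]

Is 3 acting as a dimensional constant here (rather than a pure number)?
No

p has dimensions [L M T^-1] and mv already has dimensions [L M T^-1], so the equation balances without 3 contributing any dimensions. 3 is a pure (dimensionless) number; changing or removing it would not affect dimensional consistency.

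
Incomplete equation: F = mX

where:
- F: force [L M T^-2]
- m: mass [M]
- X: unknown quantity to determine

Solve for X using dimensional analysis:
X = a (acceleration), dimensions [L T^-2]

F has dimensions [L M T^-2]; the rest of the RHS (m) has dimensions [M].
So X must have dimensions [L T^-2] — X = a (acceleration).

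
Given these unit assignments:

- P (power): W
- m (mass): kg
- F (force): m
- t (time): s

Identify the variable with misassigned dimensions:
F

The variable F (force) should have units N, not m.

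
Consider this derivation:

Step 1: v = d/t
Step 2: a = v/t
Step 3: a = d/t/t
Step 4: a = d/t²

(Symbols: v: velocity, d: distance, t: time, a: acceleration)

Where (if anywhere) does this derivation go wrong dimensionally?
No step introduces an error — all steps are dimensionally consistent.

Step 1: v = d/t → LHS [L T^-1], RHS [L T^-1] ✓
Step 2: a = v/t → LHS [L T^-2], RHS [L T^-2] ✓
Step 3: a = d/t/t → LHS [L T^-2], RHS [L T^-2] ✓
Step 4: a = d/t² → LHS [L T^-2], RHS [L T^-2] ✓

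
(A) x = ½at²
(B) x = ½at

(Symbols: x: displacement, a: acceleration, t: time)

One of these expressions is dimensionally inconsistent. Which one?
(B)

(A) x = ½at²: LHS [L], RHS [L] ✓
(B) x = ½at: LHS [L], RHS [L T^-1] ✗

Expression (B) x = ½at is dimensionally incorrect.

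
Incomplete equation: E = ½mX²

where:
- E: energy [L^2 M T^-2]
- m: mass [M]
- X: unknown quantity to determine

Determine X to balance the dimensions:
X = v (velocity), dimensions [L T^-1]

E has dimensions [L^2 M T^-2]; the rest of the RHS (½m) has dimensions [M].
So X² must have dimensions [L^2 T^-2], i.e. X has dimensions [L T^-1] — X = v (velocity).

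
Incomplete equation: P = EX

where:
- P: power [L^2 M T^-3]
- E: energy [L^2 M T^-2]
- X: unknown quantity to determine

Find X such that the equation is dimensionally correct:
X = f (inverse time / frequency (1/t)), dimensions [T^-1]

P has dimensions [L^2 M T^-3]; the rest of the RHS (E) has dimensions [L^2 M T^-2].
So X must have dimensions [T^-1] — X = f (inverse time / frequency (1/t)).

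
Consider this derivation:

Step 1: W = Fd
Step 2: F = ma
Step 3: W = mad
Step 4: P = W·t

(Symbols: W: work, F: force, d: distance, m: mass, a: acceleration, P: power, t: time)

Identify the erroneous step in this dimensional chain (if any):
Step 4

Step 1: W = Fd → LHS [L^2 M T^-2], RHS [L^2 M T^-2] ✓
Step 2: F = ma → LHS [L M T^-2], RHS [L M T^-2] ✓
Step 3: W = mad → LHS [L^2 M T^-2], RHS [L^2 M T^-2] ✓
Step 4: P = W·t → LHS [L^2 M T^-3], RHS [L^2 M T^-1] ✗

The first dimensional inconsistency appears in step 4: P = W·t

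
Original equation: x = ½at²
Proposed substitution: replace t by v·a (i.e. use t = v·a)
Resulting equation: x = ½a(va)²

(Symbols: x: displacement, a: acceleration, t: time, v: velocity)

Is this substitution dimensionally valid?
No

[t] = [T] and [v·a] = [L^2 T^-3]. These differ, so the substitution replaces a quantity by one of different dimensions and the result x = ½a(va)² has LHS [L] vs RHS [L^5 T^-8] — inconsistent.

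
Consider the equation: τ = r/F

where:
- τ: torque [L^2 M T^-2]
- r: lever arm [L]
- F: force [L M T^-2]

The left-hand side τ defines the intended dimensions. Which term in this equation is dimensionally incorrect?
The right-hand side term r/F

τ has dimensions [L^2 M T^-2], but r/F has dimensions [M^-1 T^2], so the term r/F is dimensionally wrong for τ.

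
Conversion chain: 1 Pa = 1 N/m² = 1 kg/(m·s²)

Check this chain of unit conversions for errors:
The chain is correct (no errors).

Correct: Pascal is Newton per square meter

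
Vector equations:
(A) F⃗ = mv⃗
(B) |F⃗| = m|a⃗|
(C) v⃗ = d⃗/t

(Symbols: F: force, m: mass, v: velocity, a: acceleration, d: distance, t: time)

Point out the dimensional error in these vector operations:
(A) F⃗ = mv⃗

(A) F⃗ = mv⃗: LHS [L M T^-2], RHS [L M T^-1] ✗ — mass times velocity is momentum, not force; should be ma⃗
(B) |F⃗| = m|a⃗|: LHS [L M T^-2], RHS [L M T^-2] ✓ — magnitudes of vectors are scalars
(C) v⃗ = d⃗/t: LHS [L T^-1], RHS [L T^-1] ✓ — displacement (vector) divided by time (scalar)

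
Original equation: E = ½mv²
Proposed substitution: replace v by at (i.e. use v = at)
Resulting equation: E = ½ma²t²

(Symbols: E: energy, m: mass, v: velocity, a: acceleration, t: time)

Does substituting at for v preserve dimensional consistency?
Yes

[v] = [L T^-1] and [at] = [L T^-1]. These match, so the substitution replaces a quantity by one of the same dimensions and the result E = ½ma²t² has LHS [L^2 M T^-2] vs RHS [L^2 M T^-2] — still consistent.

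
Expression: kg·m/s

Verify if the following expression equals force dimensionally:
No

The expression kg·m/s has dimensions [L M T^-1], but force has dimensions [L M T^-2].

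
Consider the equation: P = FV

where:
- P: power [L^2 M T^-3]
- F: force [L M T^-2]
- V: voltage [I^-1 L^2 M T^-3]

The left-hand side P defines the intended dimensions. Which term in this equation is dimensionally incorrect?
The right-hand side term FV

P has dimensions [L^2 M T^-3], but FV has dimensions [I^-1 L^3 M^2 T^-5], so the term FV is dimensionally wrong for P.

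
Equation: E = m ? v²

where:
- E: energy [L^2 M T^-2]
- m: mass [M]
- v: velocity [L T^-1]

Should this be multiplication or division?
multiplication (×): E = m × v²

E [L^2 M T^-2]; m [M]; v² [L^2 T^-2].
m × v² → [L^2 M T^-2] ✓
m ÷ v² → [L^-2 M T^2] ✗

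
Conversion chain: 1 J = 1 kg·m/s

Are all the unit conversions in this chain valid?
The chain is incorrect (it contains an error).

Incorrect: Joule is kg·m²/s², not kg·m/s (that is momentum)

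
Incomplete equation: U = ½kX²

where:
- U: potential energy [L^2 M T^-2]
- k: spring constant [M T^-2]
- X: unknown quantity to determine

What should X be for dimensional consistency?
X = x (displacement), dimensions [L]

U has dimensions [L^2 M T^-2]; the rest of the RHS (½k) has dimensions [M T^-2].
So X² must have dimensions [L^2], i.e. X has dimensions [L] — X = x (displacement).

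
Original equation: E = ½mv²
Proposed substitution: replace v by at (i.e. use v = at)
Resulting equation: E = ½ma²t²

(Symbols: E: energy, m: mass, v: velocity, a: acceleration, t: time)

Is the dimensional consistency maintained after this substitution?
Yes

[v] = [L T^-1] and [at] = [L T^-1]. These match, so the substitution replaces a quantity by one of the same dimensions and the result E = ½ma²t² has LHS [L^2 M T^-2] vs RHS [L^2 M T^-2] — still consistent.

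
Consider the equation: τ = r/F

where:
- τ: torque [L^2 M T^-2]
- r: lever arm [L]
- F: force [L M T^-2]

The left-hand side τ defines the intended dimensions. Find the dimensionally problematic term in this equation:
The right-hand side term r/F

τ has dimensions [L^2 M T^-2], but r/F has dimensions [M^-1 T^2], so the term r/F is dimensionally wrong for τ.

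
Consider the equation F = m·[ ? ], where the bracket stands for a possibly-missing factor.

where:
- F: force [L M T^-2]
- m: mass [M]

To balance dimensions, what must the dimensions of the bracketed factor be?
[L T^-2] — acceleration (e.g. a)

F has dimensions [L M T^-2]; m has dimensions [M].
The bracketed factor must supply [L M T^-2] / [M] = [L T^-2].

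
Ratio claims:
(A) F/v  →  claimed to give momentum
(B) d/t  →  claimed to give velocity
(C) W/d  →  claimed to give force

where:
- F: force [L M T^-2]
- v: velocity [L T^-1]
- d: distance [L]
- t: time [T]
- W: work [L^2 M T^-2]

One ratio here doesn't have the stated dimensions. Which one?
(A) F/v does not give momentum

(A) F/v: [M T^-1] ≠ momentum [L M T^-1] ✗
(B) d/t: [L T^-1] = velocity [L T^-1] ✓
(C) W/d: [L M T^-2] = force [L M T^-2] ✓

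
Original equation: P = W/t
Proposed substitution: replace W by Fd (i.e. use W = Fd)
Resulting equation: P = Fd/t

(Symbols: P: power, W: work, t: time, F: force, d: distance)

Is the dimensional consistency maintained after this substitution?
Yes

[W] = [L^2 M T^-2] and [Fd] = [L^2 M T^-2]. These match, so the substitution replaces a quantity by one of the same dimensions and the result P = Fd/t has LHS [L^2 M T^-3] vs RHS [L^2 M T^-3] — still consistent.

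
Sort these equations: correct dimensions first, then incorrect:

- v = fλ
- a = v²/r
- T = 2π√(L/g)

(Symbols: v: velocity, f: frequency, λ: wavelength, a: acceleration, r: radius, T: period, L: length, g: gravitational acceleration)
Dimensionally correct: v = fλ, a = v²/r, T = 2π√(L/g)
Dimensionally incorrect: none
Ordered (correct first, then incorrect): v = fλ, a = v²/r, T = 2π√(L/g)

- v = fλ: LHS [L T^-1], RHS [L T^-1] → correct ✓
- a = v²/r: LHS [L T^-2], RHS [L T^-2] → correct ✓
- T = 2π√(L/g): LHS [T], RHS [T] → correct ✓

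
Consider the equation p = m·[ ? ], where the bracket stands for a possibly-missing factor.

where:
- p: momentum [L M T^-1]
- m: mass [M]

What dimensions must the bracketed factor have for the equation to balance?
[L T^-1] — velocity (e.g. v)

p has dimensions [L M T^-1]; m has dimensions [M].
The bracketed factor must supply [L M T^-1] / [M] = [L T^-1].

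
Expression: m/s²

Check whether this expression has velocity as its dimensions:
No

The expression m/s² has dimensions [L T^-2], but velocity has dimensions [L T^-1].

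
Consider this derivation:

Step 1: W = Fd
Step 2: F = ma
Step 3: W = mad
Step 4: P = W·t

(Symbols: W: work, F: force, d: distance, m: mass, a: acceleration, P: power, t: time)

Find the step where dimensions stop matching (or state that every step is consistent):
Step 4

Step 1: W = Fd → LHS [L^2 M T^-2], RHS [L^2 M T^-2] ✓
Step 2: F = ma → LHS [L M T^-2], RHS [L M T^-2] ✓
Step 3: W = mad → LHS [L^2 M T^-2], RHS [L^2 M T^-2] ✓
Step 4: P = W·t → LHS [L^2 M T^-3], RHS [L^2 M T^-1] ✗

The first dimensional inconsistency appears in step 4: P = W·t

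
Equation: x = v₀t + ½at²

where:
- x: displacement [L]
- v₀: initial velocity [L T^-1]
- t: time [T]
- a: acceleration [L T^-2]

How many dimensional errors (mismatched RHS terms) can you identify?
0

LHS x: [L]
- v₀t: [L] ✓
- ½at²: [L] ✓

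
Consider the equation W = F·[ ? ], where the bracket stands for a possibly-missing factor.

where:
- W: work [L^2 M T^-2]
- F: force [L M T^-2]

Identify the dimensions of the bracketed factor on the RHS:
[L] — length (e.g. a distance d)

W has dimensions [L^2 M T^-2]; F has dimensions [L M T^-2].
The bracketed factor must supply [L^2 M T^-2] / [L M T^-2] = [L].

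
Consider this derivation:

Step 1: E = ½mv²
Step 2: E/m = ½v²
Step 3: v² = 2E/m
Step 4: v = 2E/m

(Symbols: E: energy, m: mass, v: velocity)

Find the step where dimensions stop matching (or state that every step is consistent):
Step 4

Step 1: E = ½mv² → LHS [L^2 M T^-2], RHS [L^2 M T^-2] ✓
Step 2: E/m = ½v² → LHS [L^2 T^-2], RHS [L^2 T^-2] ✓
Step 3: v² = 2E/m → LHS [L^2 T^-2], RHS [L^2 T^-2] ✓
Step 4: v = 2E/m → LHS [L T^-1], RHS [L^2 T^-2] ✗

The first dimensional inconsistency appears in step 4: v = 2E/m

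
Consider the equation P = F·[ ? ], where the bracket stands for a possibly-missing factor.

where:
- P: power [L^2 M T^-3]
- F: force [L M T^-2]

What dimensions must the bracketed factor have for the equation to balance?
[L T^-1] — velocity (e.g. v)

P has dimensions [L^2 M T^-3]; F has dimensions [L M T^-2].
The bracketed factor must supply [L^2 M T^-3] / [L M T^-2] = [L T^-1].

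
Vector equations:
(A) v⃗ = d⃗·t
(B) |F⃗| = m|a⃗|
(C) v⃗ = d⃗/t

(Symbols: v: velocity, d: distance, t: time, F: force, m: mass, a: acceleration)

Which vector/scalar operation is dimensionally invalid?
(A) v⃗ = d⃗·t

(A) v⃗ = d⃗·t: LHS [L T^-1], RHS [L T] ✗ — velocity is displacement per time; should be d⃗/t
(B) |F⃗| = m|a⃗|: LHS [L M T^-2], RHS [L M T^-2] ✓ — magnitudes of vectors are scalars
(C) v⃗ = d⃗/t: LHS [L T^-1], RHS [L T^-1] ✓ — displacement (vector) divided by time (scalar)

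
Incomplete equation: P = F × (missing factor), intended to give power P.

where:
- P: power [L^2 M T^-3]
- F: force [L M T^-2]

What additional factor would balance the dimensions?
v (velocity), dimensions [L T^-1]

P has dimensions [L^2 M T^-3] and F has dimensions [L M T^-2].
The missing factor must have dimensions [L^2 M T^-3] / [L M T^-2] = [L T^-1], i.e. velocity (v).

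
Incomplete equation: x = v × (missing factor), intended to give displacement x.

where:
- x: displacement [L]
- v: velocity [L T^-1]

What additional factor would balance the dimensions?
t (time), dimensions [T]

x has dimensions [L] and v has dimensions [L T^-1].
The missing factor must have dimensions [L] / [L T^-1] = [T], i.e. time (t).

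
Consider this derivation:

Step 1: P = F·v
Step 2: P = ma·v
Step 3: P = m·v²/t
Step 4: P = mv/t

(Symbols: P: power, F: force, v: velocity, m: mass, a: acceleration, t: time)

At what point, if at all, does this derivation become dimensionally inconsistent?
Step 4

Step 1: P = F·v → LHS [L^2 M T^-3], RHS [L^2 M T^-3] ✓
Step 2: P = ma·v → LHS [L^2 M T^-3], RHS [L^2 M T^-3] ✓
Step 3: P = m·v²/t → LHS [L^2 M T^-3], RHS [L^2 M T^-3] ✓
Step 4: P = mv/t → LHS [L^2 M T^-3], RHS [L M T^-2] ✗

The first dimensional inconsistency appears in step 4: P = mv/t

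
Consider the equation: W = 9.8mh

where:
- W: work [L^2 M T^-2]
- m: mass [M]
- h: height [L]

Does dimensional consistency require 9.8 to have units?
Yes

W has dimensions [L^2 M T^-2], while mh alone has dimensions [L M]. For the equation to balance, the factor 9.8 must carry dimensions [L T^-2] — it is a dimensional constant (a numerical value of a physical quantity with its units suppressed), not a pure number.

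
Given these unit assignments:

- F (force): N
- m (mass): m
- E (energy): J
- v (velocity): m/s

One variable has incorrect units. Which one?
m

The variable m (mass) should have units kg, not m.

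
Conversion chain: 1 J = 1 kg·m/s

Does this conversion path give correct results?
The chain is incorrect (it contains an error).

Incorrect: Joule is kg·m²/s², not kg·m/s (that is momentum)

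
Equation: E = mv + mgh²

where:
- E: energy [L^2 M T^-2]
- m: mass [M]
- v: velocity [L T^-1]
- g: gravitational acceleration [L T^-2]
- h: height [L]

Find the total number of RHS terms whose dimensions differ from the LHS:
2

LHS E: [L^2 M T^-2]
- mv: [L M T^-1] ✗
- mgh²: [L^3 M T^-2] ✗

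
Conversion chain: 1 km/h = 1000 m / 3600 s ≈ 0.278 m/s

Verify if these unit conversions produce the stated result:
The chain is correct (no errors).

Correct: 1 km = 1000 m, 1 h = 3600 s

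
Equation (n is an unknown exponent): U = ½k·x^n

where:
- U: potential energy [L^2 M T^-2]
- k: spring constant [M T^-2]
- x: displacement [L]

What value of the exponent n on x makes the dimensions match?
n = 2

U has dimensions [L^2 M T^-2]; x has dimensions [L].
The rest of the RHS has dimensions [M T^-2], so x^n must supply [L^2].
With n = 2: ½k·x^2 has dimensions [L^2 M T^-2], matching the LHS ✓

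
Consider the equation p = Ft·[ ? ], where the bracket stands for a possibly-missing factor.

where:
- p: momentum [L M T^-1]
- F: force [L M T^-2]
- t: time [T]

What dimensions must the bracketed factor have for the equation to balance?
Nothing is missing — the bracketed factor must be dimensionless.

p has dimensions [L M T^-1] and Ft already has dimensions [L M T^-1], so p = Ft is dimensionally complete.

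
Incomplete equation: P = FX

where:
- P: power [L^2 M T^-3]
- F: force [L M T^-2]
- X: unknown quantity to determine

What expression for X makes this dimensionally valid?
X = v (velocity), dimensions [L T^-1]

P has dimensions [L^2 M T^-3]; the rest of the RHS (F) has dimensions [L M T^-2].
So X must have dimensions [L T^-1] — X = v (velocity).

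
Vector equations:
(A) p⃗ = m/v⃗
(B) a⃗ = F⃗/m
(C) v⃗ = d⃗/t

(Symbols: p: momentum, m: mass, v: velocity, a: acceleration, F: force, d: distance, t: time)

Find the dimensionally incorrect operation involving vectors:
(A) p⃗ = m/v⃗

(A) p⃗ = m/v⃗: LHS [L M T^-1], RHS [L^-1 M T] ✗ — momentum is mass times velocity; should be mv⃗ (and division by a vector is undefined)
(B) a⃗ = F⃗/m: LHS [L T^-2], RHS [L T^-2] ✓ — force (vector) divided by mass (scalar)
(C) v⃗ = d⃗/t: LHS [L T^-1], RHS [L T^-1] ✓ — displacement (vector) divided by time (scalar)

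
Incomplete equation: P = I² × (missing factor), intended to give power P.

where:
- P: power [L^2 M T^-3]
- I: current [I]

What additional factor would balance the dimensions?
R (resistance), dimensions [I^-2 L^2 M T^-3]

P has dimensions [L^2 M T^-3] and I² has dimensions [I^2].
The missing factor must have dimensions [L^2 M T^-3] / [I^2] = [I^-2 L^2 M T^-3], i.e. resistance (R).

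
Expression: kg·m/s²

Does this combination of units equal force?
Yes

The expression kg·m/s² has dimensions [L M T^-2], which is exactly force [L M T^-2].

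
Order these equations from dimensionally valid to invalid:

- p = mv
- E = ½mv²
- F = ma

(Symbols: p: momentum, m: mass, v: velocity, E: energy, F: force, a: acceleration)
Dimensionally correct: p = mv, E = ½mv², F = ma
Dimensionally incorrect: none
Ordered (correct first, then incorrect): p = mv, E = ½mv², F = ma

- p = mv: LHS [L M T^-1], RHS [L M T^-1] → correct ✓
- E = ½mv²: LHS [L^2 M T^-2], RHS [L^2 M T^-2] → correct ✓
- F = ma: LHS [L M T^-2], RHS [L M T^-2] → correct ✓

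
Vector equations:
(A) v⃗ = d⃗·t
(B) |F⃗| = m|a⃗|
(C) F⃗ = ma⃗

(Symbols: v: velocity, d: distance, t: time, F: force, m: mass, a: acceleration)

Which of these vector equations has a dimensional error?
(A) v⃗ = d⃗·t

(A) v⃗ = d⃗·t: LHS [L T^-1], RHS [L T] ✗ — velocity is displacement per time; should be d⃗/t
(B) |F⃗| = m|a⃗|: LHS [L M T^-2], RHS [L M T^-2] ✓ — magnitudes of vectors are scalars
(C) F⃗ = ma⃗: LHS [L M T^-2], RHS [L M T^-2] ✓ — Force and acceleration are vectors, mass is a scalar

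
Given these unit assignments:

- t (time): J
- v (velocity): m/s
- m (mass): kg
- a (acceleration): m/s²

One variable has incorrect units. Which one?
t

The variable t (time) should have units s, not J.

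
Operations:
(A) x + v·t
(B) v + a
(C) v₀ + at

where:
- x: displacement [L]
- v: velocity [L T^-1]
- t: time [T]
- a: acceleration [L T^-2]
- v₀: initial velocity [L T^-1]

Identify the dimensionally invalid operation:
(B) v + a

(A) x + v·t: x [L] and v·t [L] — same dimensions ✓
(B) v + a: v [L T^-1] and a [L T^-2] — different dimensions cannot be added/subtracted ✗
(C) v₀ + at: v₀ [L T^-1] and at [L T^-1] — same dimensions ✓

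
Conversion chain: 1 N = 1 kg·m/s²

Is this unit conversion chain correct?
The chain is correct (no errors).

Correct: Newton is defined as kg·m/s²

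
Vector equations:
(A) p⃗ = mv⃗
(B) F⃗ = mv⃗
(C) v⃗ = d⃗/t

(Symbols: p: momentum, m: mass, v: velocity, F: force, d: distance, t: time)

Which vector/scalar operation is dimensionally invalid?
(B) F⃗ = mv⃗

(A) p⃗ = mv⃗: LHS [L M T^-1], RHS [L M T^-1] ✓ — mass (scalar) times velocity (vector)
(B) F⃗ = mv⃗: LHS [L M T^-2], RHS [L M T^-1] ✗ — mass times velocity is momentum, not force; should be ma⃗
(C) v⃗ = d⃗/t: LHS [L T^-1], RHS [L T^-1] ✓ — displacement (vector) divided by time (scalar)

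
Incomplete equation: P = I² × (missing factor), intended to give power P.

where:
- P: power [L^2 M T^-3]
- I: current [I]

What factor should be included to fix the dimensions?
R (resistance), dimensions [I^-2 L^2 M T^-3]

P has dimensions [L^2 M T^-3] and I² has dimensions [I^2].
The missing factor must have dimensions [L^2 M T^-3] / [I^2] = [I^-2 L^2 M T^-3], i.e. resistance (R).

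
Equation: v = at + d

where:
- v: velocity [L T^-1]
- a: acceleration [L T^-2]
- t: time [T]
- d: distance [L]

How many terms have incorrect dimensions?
1

LHS v: [L T^-1]
- at: [L T^-1] ✓
- d: [L] ✗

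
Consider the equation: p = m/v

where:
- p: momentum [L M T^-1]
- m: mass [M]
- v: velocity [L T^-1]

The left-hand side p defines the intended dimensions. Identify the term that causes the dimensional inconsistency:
The right-hand side term m/v

p has dimensions [L M T^-1], but m/v has dimensions [L^-1 M T], so the term m/v is dimensionally wrong for p.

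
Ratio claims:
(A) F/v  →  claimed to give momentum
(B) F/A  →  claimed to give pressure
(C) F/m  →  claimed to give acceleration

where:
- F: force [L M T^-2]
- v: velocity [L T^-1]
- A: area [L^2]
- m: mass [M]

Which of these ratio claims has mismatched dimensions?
(A) F/v does not give momentum

(A) F/v: [M T^-1] ≠ momentum [L M T^-1] ✗
(B) F/A: [L^-1 M T^-2] = pressure [L^-1 M T^-2] ✓
(C) F/m: [L T^-2] = acceleration [L T^-2] ✓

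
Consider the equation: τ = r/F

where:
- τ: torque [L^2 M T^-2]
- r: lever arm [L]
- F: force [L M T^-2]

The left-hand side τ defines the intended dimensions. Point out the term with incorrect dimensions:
The right-hand side term r/F

τ has dimensions [L^2 M T^-2], but r/F has dimensions [M^-1 T^2], so the term r/F is dimensionally wrong for τ.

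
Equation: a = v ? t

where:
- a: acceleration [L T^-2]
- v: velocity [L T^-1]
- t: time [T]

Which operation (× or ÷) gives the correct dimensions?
division (÷): a = v ÷ t

a [L T^-2]; v [L T^-1]; t [T].
v × t → [L] ✗
v ÷ t → [L T^-2] ✓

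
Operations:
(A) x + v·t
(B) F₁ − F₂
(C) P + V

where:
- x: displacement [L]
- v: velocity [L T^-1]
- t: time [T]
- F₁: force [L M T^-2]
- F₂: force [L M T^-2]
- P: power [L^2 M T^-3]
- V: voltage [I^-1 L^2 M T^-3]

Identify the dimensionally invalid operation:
(C) P + V

(A) x + v·t: x [L] and v·t [L] — same dimensions ✓
(B) F₁ − F₂: F₁ [L M T^-2] and F₂ [L M T^-2] — same dimensions ✓
(C) P + V: P [L^2 M T^-3] and V [I^-1 L^2 M T^-3] — different dimensions cannot be added/subtracted ✗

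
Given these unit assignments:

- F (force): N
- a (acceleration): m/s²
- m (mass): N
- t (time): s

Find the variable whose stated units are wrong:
m

The variable m (mass) should have units kg, not N.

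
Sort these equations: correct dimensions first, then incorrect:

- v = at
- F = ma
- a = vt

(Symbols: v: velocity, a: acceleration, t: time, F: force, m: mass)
Dimensionally correct: v = at, F = ma
Dimensionally incorrect: a = vt
Ordered (correct first, then incorrect): v = at, F = ma, a = vt

- v = at: LHS [L T^-1], RHS [L T^-1] → correct ✓
- F = ma: LHS [L M T^-2], RHS [L M T^-2] → correct ✓
- a = vt: LHS [L T^-2], RHS [L] → incorrect ✗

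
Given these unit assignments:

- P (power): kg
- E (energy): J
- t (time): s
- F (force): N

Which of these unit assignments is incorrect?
P

The variable P (power) should have units W, not kg.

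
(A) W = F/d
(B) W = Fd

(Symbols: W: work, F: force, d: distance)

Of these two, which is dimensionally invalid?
(A)

(A) W = F/d: LHS [L^2 M T^-2], RHS [M T^-2] ✗
(B) W = Fd: LHS [L^2 M T^-2], RHS [L^2 M T^-2] ✓

Expression (A) W = F/d is dimensionally incorrect.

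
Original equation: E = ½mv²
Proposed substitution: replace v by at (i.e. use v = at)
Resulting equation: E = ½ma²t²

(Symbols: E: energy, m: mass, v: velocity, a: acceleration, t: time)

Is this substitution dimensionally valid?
Yes

[v] = [L T^-1] and [at] = [L T^-1]. These match, so the substitution replaces a quantity by one of the same dimensions and the result E = ½ma²t² has LHS [L^2 M T^-2] vs RHS [L^2 M T^-2] — still consistent.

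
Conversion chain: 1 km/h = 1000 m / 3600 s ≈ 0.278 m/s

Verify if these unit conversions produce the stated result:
The chain is correct (no errors).

Correct: 1 km = 1000 m, 1 h = 3600 s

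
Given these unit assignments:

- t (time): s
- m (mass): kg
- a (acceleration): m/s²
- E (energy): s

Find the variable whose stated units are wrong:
E

The variable E (energy) should have units J, not s.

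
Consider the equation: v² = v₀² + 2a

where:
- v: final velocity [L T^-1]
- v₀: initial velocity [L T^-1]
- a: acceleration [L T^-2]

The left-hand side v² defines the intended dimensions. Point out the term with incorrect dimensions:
The term 2a

Checking each RHS term against the LHS:
- v₀²: [L^2 T^-2] — matches v² [L^2 T^-2] ✓
- 2a: [L T^-2] — does NOT match v² [L^2 T^-2] ✗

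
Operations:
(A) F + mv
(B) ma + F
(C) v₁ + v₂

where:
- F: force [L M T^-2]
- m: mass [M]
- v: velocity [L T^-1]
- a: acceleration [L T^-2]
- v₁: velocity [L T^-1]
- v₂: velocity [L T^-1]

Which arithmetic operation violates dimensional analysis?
(A) F + mv

(A) F + mv: F [L M T^-2] and mv [L M T^-1] — different dimensions cannot be added/subtracted ✗
(B) ma + F: ma [L M T^-2] and F [L M T^-2] — same dimensions ✓
(C) v₁ + v₂: v₁ [L T^-1] and v₂ [L T^-1] — same dimensions ✓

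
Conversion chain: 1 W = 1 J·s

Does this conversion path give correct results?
The chain is incorrect (it contains an error).

Incorrect: Watt is J/s, not J·s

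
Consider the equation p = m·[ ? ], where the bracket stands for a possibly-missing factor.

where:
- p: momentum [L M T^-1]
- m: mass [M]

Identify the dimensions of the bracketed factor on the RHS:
[L T^-1] — velocity (e.g. v)

p has dimensions [L M T^-1]; m has dimensions [M].
The bracketed factor must supply [L M T^-1] / [M] = [L T^-1].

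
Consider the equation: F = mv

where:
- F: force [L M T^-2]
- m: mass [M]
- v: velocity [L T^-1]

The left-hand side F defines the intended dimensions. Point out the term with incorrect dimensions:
The right-hand side term mv

F has dimensions [L M T^-2], but mv has dimensions [L M T^-1], so the term mv is dimensionally wrong for F.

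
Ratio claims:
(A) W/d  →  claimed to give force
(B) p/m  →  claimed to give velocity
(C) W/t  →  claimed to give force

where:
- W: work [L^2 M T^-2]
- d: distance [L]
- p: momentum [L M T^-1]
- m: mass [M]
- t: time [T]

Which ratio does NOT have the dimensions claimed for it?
(C) W/t does not give force

(A) W/d: [L M T^-2] = force [L M T^-2] ✓
(B) p/m: [L T^-1] = velocity [L T^-1] ✓
(C) W/t: [L^2 M T^-3] ≠ force [L M T^-2] ✗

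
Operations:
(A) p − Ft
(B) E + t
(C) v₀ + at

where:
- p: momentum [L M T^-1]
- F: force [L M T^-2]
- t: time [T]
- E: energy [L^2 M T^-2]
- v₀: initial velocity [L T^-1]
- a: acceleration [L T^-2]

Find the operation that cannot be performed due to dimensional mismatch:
(B) E + t

(A) p − Ft: p [L M T^-1] and Ft [L M T^-1] — same dimensions ✓
(B) E + t: E [L^2 M T^-2] and t [T] — different dimensions cannot be added/subtracted ✗
(C) v₀ + at: v₀ [L T^-1] and at [L T^-1] — same dimensions ✓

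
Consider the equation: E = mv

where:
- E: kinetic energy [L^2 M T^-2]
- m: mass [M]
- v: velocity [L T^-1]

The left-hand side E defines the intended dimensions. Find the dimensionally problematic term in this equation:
The right-hand side term mv

E has dimensions [L^2 M T^-2], but mv has dimensions [L M T^-1], so the term mv is dimensionally wrong for E.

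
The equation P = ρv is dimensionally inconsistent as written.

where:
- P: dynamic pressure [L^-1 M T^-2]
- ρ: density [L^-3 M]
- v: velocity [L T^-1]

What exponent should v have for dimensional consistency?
The exponent of v should be 2: P = ρv^2

The LHS P has dimensions [L^-1 M T^-2]; v has dimensions [L T^-1].
As written, the RHS ρv (exponent 1 on v) has dimensions [L^-2 M T^-1], which does not match.
With exponent 2, the RHS ρv^2 has dimensions [L^-1 M T^-2], matching the LHS.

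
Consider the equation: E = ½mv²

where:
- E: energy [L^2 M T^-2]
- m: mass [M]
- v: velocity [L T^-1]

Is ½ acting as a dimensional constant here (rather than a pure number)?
No

E has dimensions [L^2 M T^-2] and mv² already has dimensions [L^2 M T^-2], so the equation balances without ½ contributing any dimensions. ½ is a pure (dimensionless) number; changing or removing it would not affect dimensional consistency.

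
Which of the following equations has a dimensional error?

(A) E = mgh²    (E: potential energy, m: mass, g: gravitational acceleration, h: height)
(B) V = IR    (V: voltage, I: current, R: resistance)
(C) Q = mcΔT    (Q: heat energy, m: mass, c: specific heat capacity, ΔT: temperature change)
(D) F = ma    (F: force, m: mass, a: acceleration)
(A) E = mgh²

The equation (A) E = mgh² is dimensionally incorrect.

LHS (E): [L^2 M T^-2]
RHS (mgh²): [L^3 M T^-2] ✗

The dimensions do not match. The other three equations balance.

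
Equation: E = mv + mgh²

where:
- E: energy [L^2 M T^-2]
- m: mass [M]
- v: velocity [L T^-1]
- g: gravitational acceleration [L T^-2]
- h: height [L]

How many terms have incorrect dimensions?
2

LHS E: [L^2 M T^-2]
- mv: [L M T^-1] ✗
- mgh²: [L^3 M T^-2] ✗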